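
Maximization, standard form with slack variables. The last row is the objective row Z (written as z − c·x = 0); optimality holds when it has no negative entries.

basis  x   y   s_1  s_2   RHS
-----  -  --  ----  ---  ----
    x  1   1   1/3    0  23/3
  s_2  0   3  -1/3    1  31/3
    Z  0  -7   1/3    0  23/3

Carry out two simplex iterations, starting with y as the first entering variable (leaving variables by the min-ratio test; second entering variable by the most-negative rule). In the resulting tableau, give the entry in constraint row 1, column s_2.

-3/4

Ratio test on column y — row 1: (23/3)/1 = 23/3; row 2: (31/3)/3 = 31/9. Minimum is 31/9 at row 2 (s_2 leaves); pivot element 3.
Divide row 2 by 3; eliminate column y from the other rows.
Second iteration: most negative Z-row entry is -4/9 in column s_1, so s_1 enters.
Ratio test on column s_1 — row 1: (38/9)/(4/9) = 19/2; row 2: entry -1/9 ≤ 0. Minimum is 19/2 at row 1 (x leaves); pivot element 4/9.
Divide row 1 by 4/9; eliminate column s_1 from the other rows.
After both pivots, the entry at constraint row 1, column s_2 is -3/4.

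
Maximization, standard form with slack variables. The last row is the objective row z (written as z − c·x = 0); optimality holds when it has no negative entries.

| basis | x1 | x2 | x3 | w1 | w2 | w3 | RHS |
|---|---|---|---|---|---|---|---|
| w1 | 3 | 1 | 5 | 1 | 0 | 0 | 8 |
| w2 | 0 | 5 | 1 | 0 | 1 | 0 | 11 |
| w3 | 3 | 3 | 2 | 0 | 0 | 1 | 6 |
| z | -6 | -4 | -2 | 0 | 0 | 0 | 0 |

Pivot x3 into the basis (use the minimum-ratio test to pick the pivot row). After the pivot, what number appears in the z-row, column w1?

Ratio test on column x3 — row 1: 8/5 = 8/5; row 2: 11/1 = 11; row 3: 6/2 = 3. Minimum is 8/5 at row 1 (w1 leaves); pivot element 5.
Divide row 1 by 5; eliminate column x3 from the other rows.
z-row update in column w1: 0 − (-2)·(1/5) = 2/5.

2/5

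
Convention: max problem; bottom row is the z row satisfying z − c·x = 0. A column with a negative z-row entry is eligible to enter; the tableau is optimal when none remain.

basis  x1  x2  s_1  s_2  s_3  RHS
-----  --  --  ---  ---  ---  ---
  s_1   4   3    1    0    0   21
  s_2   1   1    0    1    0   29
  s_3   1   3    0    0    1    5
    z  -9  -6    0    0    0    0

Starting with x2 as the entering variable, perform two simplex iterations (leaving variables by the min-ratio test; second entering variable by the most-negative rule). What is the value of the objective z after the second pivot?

45

Ratio test on column x2 — row 1: 21/3 = 7; row 2: 29/1 = 29; row 3: 5/3 = 5/3. Minimum is 5/3 at row 3 (s_3 leaves); pivot element 3.
Pivot on row 3; the z-row RHS becomes 0 − (-6)·(5/3) = 10.
Next entering variable (most negative z-row entry -7): x1.
Ratio test on column x1 — row 1: 16/3 = 16/3; row 2: (82/3)/(2/3) = 41; row 3: (5/3)/(1/3) = 5. Minimum is 5 at row 3 (x2 leaves); pivot element 1/3.
After the second pivot the z-row RHS is 10 − (-7)·5 = 45.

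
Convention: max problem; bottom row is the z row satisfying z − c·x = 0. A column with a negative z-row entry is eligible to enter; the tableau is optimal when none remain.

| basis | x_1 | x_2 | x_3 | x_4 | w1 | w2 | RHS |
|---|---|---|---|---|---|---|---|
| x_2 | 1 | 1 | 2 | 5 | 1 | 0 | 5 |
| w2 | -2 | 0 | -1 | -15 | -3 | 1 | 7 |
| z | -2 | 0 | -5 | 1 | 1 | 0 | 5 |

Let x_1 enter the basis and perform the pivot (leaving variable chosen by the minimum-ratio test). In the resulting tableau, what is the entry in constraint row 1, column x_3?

Ratio test on column x_1 — row 1: 5/1 = 5; row 2: entry -2 ≤ 0. Minimum is 5 at row 1 (x_2 leaves); pivot element 1.
Divide row 1 by 1; eliminate column x_1 from the other rows.
In the new row 1, the x_3 entry is the old entry divided by the pivot: 2/1 = 2.

2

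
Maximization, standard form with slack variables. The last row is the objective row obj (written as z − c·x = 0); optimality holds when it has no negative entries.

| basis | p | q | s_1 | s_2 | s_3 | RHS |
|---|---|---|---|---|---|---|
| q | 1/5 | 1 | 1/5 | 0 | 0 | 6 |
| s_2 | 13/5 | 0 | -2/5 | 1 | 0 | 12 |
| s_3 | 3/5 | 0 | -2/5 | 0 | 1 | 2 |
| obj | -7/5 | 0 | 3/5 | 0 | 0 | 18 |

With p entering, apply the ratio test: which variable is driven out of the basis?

Column p entries and ratios — q: 6/(1/5) = 30; s_2: 12/(13/5) = 60/13; s_3: 2/(3/5) = 10/3.
Smallest ratio is 10/3 in the row of s_3, so s_3 leaves.

s_3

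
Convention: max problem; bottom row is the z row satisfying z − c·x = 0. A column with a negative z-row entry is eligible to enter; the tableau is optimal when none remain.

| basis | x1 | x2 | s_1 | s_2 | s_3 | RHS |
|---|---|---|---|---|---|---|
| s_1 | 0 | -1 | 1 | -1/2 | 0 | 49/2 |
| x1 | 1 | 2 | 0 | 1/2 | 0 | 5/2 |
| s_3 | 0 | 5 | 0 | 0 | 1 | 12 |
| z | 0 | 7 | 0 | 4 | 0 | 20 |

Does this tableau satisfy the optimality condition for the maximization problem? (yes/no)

yes

Every z-row coefficient is ≥ 0, so the tableau is optimal.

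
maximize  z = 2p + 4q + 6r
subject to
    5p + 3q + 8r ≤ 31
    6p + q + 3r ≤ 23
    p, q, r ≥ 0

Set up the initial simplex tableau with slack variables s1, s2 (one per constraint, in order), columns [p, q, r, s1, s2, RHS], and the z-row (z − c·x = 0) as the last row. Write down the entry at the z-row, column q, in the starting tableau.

The z-row carries the negated objective coefficients: the q entry is -4.

-4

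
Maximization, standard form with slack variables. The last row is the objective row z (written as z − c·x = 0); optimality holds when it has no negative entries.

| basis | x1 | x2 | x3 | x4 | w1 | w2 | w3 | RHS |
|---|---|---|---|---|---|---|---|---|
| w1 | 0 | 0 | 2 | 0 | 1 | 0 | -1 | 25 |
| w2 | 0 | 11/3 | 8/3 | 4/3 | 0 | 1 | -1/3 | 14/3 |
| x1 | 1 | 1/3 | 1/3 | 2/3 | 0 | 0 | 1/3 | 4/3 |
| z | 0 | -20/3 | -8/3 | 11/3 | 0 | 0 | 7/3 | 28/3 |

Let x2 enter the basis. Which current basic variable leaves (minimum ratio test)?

w2

Column x2 entries and ratios — w1: 0 ≤ 0, skip; w2: (14/3)/(11/3) = 14/11; x1: (4/3)/(1/3) = 4.
Smallest ratio is 14/11 in the row of w2, so w2 leaves.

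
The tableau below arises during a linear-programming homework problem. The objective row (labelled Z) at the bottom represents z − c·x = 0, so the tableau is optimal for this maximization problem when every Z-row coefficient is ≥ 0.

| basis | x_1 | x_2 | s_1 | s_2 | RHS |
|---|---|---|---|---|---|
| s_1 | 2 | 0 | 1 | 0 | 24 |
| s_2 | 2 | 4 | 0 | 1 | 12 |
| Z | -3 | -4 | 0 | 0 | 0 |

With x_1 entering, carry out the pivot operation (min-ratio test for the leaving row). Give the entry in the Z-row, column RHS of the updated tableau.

18

Ratio test on column x_1 — row 1: 24/2 = 12; row 2: 12/2 = 6. Minimum is 6 at row 2 (s_2 leaves); pivot element 2.
Divide row 2 by 2; eliminate column x_1 from the other rows.
Z-row update in column RHS: 0 − (-3)·6 = 18.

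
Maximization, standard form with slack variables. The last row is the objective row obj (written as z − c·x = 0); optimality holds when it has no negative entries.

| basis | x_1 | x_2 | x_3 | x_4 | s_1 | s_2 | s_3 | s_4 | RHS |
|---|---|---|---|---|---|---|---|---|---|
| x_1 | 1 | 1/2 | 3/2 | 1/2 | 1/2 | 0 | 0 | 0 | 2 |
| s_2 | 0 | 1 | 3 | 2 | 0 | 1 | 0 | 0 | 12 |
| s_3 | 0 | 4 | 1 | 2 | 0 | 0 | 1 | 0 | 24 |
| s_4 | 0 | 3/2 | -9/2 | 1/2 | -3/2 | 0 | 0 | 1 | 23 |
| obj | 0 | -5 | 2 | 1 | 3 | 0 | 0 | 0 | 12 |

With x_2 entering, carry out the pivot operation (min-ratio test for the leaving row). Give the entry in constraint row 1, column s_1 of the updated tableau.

Ratio test on column x_2 — row 1: 2/(1/2) = 4; row 2: 12/1 = 12; row 3: 24/4 = 6; row 4: 23/(3/2) = 46/3. Minimum is 4 at row 1 (x_1 leaves); pivot element 1/2.
Divide row 1 by 1/2; eliminate column x_2 from the other rows.
In the new row 1, the s_1 entry is the old entry divided by the pivot: (1/2)/(1/2) = 1.

1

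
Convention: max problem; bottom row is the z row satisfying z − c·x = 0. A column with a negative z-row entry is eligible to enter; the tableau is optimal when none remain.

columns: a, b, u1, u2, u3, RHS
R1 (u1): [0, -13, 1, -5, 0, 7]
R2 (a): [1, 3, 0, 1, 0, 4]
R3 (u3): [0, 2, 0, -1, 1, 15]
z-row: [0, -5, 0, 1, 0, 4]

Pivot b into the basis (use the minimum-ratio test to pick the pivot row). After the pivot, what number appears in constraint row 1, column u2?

-2/3

Ratio test on column b — row 1: entry -13 ≤ 0; row 2: 4/3 = 4/3; row 3: 15/2 = 15/2. Minimum is 4/3 at row 2 (a leaves); pivot element 3.
Divide row 2 by 3; eliminate column b from the other rows.
Row 1 update in column u2: -5 − (-13)·(1/3) = -2/3.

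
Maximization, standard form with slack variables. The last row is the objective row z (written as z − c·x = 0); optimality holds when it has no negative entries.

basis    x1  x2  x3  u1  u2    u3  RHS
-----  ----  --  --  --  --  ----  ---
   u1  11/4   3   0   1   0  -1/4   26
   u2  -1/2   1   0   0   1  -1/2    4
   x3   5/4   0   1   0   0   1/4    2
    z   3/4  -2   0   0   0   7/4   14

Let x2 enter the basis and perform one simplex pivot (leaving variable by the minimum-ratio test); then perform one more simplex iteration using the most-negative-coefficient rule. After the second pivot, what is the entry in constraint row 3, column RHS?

8/5

Ratio test on column x2 — row 1: 26/3 = 26/3; row 2: 4/1 = 4; row 3: entry 0 ≤ 0. Minimum is 4 at row 2 (u2 leaves); pivot element 1.
Divide row 2 by 1; eliminate column x2 from the other rows.
Second iteration: most negative z-row entry is -1/4 in column x1, so x1 enters.
Ratio test on column x1 — row 1: 14/(17/4) = 56/17; row 2: entry -1/2 ≤ 0; row 3: 2/(5/4) = 8/5. Minimum is 8/5 at row 3 (x3 leaves); pivot element 5/4.
Divide row 3 by 5/4; eliminate column x1 from the other rows.
After both pivots, the entry at constraint row 3, column RHS is 8/5.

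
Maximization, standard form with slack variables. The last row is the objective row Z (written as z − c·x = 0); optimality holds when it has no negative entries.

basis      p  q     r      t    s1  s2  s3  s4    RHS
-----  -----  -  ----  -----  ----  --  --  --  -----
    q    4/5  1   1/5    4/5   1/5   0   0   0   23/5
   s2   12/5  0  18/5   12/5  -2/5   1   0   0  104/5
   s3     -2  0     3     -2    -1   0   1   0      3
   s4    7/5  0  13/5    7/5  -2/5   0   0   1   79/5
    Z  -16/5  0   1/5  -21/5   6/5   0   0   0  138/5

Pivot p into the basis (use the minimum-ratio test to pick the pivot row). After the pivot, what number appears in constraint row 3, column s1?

Ratio test on column p — row 1: (23/5)/(4/5) = 23/4; row 2: (104/5)/(12/5) = 26/3; row 3: entry -2 ≤ 0; row 4: (79/5)/(7/5) = 79/7. Minimum is 23/4 at row 1 (q leaves); pivot element 4/5.
Divide row 1 by 4/5; eliminate column p from the other rows.
Row 3 update in column s1: -1 − (-2)·(1/4) = -1/2.

-1/2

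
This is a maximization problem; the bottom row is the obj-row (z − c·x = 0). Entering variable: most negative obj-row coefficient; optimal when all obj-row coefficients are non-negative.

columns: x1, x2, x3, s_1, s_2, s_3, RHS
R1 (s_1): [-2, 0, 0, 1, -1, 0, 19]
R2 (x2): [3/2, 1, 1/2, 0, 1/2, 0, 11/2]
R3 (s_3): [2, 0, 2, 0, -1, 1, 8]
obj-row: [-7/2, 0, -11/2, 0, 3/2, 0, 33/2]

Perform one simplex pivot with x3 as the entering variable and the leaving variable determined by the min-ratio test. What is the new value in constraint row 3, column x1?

1

Ratio test on column x3 — row 1: entry 0 ≤ 0; row 2: (11/2)/(1/2) = 11; row 3: 8/2 = 4. Minimum is 4 at row 3 (s_3 leaves); pivot element 2.
Divide row 3 by 2; eliminate column x3 from the other rows.
In the new row 3, the x1 entry is the old entry divided by the pivot: 2/2 = 1.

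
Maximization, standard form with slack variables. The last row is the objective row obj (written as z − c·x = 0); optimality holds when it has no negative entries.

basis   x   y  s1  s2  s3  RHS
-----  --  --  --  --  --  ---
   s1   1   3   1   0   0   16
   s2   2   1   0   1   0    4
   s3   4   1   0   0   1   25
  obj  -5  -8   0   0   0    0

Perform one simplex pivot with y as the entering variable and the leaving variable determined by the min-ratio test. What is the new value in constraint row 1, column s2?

Ratio test on column y — row 1: 16/3 = 16/3; row 2: 4/1 = 4; row 3: 25/1 = 25. Minimum is 4 at row 2 (s2 leaves); pivot element 1.
Divide row 2 by 1; eliminate column y from the other rows.
Row 1 update in column s2: 0 − 3·1 = -3.

-3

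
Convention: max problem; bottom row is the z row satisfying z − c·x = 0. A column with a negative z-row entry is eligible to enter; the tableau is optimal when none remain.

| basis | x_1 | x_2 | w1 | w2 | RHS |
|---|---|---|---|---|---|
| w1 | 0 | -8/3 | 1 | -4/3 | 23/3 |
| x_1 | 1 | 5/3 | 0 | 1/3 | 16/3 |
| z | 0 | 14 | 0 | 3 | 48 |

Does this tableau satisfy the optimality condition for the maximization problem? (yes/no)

yes

Every z-row coefficient is ≥ 0, so the tableau is optimal.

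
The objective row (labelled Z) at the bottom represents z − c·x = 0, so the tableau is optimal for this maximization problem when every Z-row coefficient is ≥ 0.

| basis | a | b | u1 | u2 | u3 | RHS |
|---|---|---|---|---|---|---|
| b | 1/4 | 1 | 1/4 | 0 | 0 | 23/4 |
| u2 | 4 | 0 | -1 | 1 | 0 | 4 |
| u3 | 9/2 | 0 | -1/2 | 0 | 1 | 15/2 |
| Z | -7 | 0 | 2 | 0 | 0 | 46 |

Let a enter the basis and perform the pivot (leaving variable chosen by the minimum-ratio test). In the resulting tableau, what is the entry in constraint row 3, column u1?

Ratio test on column a — row 1: (23/4)/(1/4) = 23; row 2: 4/4 = 1; row 3: (15/2)/(9/2) = 5/3. Minimum is 1 at row 2 (u2 leaves); pivot element 4.
Divide row 2 by 4; eliminate column a from the other rows.
Row 3 update in column u1: -1/2 − (9/2)·(-1/4) = 5/8.

5/8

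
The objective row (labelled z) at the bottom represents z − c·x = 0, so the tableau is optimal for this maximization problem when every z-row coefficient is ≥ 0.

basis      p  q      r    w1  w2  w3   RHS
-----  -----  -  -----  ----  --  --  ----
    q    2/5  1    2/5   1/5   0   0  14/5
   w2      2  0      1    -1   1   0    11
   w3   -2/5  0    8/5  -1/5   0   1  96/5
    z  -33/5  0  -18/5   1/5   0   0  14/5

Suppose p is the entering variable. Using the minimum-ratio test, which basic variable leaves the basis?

Column p entries and ratios — q: (14/5)/(2/5) = 7; w2: 11/2 = 11/2; w3: -2/5 ≤ 0, skip.
Smallest ratio is 11/2 in the row of w2, so w2 leaves.

w2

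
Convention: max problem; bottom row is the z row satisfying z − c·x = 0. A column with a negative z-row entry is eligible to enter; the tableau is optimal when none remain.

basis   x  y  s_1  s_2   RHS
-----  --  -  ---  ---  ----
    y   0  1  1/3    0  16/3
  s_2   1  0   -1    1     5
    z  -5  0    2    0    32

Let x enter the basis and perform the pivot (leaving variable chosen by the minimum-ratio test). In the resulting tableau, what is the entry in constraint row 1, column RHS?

Ratio test on column x — row 1: entry 0 ≤ 0; row 2: 5/1 = 5. Minimum is 5 at row 2 (s_2 leaves); pivot element 1.
Divide row 2 by 1; eliminate column x from the other rows.
Row 1 update in column RHS: 16/3 − 0·5 = 16/3.

16/3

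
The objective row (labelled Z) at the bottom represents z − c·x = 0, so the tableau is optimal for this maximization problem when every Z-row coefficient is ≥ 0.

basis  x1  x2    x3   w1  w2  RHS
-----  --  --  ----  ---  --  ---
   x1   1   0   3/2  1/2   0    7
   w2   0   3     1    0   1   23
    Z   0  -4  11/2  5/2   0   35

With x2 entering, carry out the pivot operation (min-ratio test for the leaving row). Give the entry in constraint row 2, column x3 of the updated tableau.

1/3

Ratio test on column x2 — row 1: entry 0 ≤ 0; row 2: 23/3 = 23/3. Minimum is 23/3 at row 2 (w2 leaves); pivot element 3.
Divide row 2 by 3; eliminate column x2 from the other rows.
In the new row 2, the x3 entry is the old entry divided by the pivot: 1/3 = 1/3.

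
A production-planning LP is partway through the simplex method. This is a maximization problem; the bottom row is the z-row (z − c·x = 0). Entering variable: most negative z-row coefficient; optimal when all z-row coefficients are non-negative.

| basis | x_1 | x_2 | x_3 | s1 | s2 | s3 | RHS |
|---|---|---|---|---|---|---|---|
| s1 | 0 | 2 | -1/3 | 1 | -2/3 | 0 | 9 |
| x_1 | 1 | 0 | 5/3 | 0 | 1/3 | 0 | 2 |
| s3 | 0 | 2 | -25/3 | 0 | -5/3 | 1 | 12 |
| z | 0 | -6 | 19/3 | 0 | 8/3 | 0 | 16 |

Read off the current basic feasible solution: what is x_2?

x_2 is not in the basis, so in the current basic feasible solution x_2 = 0.

0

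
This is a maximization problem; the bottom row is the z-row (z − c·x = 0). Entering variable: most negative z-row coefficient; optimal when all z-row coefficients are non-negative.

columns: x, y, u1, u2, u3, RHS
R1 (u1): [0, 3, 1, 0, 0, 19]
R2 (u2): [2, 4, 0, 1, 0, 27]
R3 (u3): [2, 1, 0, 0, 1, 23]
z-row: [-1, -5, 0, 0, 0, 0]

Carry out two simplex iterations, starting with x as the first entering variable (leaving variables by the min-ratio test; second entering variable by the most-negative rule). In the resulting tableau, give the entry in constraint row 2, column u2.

1/3

Ratio test on column x — row 1: entry 0 ≤ 0; row 2: 27/2 = 27/2; row 3: 23/2 = 23/2. Minimum is 23/2 at row 3 (u3 leaves); pivot element 2.
Divide row 3 by 2; eliminate column x from the other rows.
Second iteration: most negative z-row entry is -9/2 in column y, so y enters.
Ratio test on column y — row 1: 19/3 = 19/3; row 2: 4/3 = 4/3; row 3: (23/2)/(1/2) = 23. Minimum is 4/3 at row 2 (u2 leaves); pivot element 3.
Divide row 2 by 3; eliminate column y from the other rows.
After both pivots, the entry at constraint row 2, column u2 is 1/3.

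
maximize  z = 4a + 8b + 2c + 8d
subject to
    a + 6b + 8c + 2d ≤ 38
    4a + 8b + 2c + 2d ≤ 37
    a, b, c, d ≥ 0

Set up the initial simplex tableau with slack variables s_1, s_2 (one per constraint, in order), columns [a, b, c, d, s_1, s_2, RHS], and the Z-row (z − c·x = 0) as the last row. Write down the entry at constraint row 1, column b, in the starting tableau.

Constraint 1 has coefficient 6 on b.

6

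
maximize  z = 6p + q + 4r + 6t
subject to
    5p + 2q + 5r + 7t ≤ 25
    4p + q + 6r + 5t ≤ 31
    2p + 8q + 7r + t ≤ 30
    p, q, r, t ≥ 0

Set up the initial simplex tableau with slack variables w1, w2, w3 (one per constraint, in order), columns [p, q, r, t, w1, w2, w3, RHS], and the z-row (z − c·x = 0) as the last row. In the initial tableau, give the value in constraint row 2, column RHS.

31

The RHS of constraint 2 is b_2 = 31.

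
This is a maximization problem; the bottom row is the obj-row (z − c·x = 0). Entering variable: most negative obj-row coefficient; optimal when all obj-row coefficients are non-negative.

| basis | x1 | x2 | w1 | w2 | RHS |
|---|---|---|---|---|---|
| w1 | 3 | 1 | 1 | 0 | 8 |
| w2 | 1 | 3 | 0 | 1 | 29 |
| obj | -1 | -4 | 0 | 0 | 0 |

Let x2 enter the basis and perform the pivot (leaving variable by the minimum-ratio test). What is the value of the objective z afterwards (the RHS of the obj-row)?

32

Ratio test on column x2 — row 1: 8/1 = 8; row 2: 29/3 = 29/3. Minimum is 8 at row 1 (w1 leaves); pivot element 1.
Pivot on row 1; the obj-row RHS becomes 0 − (-4)·8 = 32.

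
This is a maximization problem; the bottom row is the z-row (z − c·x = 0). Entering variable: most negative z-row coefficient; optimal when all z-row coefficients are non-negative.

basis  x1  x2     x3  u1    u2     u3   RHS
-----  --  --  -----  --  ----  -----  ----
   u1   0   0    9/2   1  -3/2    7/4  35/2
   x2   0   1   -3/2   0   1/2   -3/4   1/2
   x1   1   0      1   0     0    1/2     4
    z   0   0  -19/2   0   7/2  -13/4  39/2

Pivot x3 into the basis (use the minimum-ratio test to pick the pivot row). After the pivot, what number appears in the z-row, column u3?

Ratio test on column x3 — row 1: (35/2)/(9/2) = 35/9; row 2: entry -3/2 ≤ 0; row 3: 4/1 = 4. Minimum is 35/9 at row 1 (u1 leaves); pivot element 9/2.
Divide row 1 by 9/2; eliminate column x3 from the other rows.
z-row update in column u3: -13/4 − (-19/2)·(7/18) = 4/9.

4/9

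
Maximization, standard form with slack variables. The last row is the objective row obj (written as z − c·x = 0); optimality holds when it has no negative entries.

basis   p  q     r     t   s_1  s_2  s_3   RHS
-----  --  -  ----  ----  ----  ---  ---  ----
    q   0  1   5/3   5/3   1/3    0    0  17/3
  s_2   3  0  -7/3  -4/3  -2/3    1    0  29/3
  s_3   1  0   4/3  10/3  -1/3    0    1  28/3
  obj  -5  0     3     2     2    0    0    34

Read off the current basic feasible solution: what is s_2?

s_2 is basic (row 2); its value is the RHS of that row, 29/3.

29/3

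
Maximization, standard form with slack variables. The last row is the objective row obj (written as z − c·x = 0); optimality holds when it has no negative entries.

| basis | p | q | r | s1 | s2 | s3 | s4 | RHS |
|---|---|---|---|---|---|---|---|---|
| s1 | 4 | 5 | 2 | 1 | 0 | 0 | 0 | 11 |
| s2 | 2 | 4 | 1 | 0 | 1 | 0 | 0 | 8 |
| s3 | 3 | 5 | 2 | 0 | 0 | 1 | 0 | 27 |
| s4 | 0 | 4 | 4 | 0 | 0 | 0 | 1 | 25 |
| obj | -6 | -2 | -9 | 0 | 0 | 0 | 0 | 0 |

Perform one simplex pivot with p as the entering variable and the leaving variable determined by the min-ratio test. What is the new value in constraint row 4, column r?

Ratio test on column p — row 1: 11/4 = 11/4; row 2: 8/2 = 4; row 3: 27/3 = 9; row 4: entry 0 ≤ 0. Minimum is 11/4 at row 1 (s1 leaves); pivot element 4.
Divide row 1 by 4; eliminate column p from the other rows.
Row 4 update in column r: 4 − 0·(1/2) = 4.

4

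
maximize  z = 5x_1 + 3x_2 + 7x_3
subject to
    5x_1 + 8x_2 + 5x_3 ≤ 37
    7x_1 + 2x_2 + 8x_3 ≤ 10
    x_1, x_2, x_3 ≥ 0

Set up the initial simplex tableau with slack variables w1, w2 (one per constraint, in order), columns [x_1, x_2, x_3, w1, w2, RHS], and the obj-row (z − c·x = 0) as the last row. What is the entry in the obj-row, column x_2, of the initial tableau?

The obj-row carries the negated objective coefficients: the x_2 entry is -3.

-3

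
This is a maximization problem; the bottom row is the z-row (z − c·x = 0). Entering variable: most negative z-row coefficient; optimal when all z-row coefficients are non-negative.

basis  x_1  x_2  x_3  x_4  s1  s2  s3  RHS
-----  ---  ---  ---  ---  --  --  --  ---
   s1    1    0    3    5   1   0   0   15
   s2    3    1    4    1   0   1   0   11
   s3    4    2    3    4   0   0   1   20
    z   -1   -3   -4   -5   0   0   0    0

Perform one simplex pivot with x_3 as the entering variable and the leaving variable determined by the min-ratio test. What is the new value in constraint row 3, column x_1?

7/4

Ratio test on column x_3 — row 1: 15/3 = 5; row 2: 11/4 = 11/4; row 3: 20/3 = 20/3. Minimum is 11/4 at row 2 (s2 leaves); pivot element 4.
Divide row 2 by 4; eliminate column x_3 from the other rows.
Row 3 update in column x_1: 4 − 3·(3/4) = 7/4.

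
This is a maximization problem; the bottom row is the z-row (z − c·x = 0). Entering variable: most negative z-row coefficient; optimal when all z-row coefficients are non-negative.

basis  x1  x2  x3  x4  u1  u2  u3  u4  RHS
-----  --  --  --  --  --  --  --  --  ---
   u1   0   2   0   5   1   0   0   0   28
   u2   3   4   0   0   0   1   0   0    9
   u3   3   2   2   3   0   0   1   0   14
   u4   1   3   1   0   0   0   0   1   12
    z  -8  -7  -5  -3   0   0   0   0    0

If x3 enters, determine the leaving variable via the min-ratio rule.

u3

Column x3 entries and ratios — u1: 0 ≤ 0, skip; u2: 0 ≤ 0, skip; u3: 14/2 = 7; u4: 12/1 = 12.
Smallest ratio is 7 in the row of u3, so u3 leaves.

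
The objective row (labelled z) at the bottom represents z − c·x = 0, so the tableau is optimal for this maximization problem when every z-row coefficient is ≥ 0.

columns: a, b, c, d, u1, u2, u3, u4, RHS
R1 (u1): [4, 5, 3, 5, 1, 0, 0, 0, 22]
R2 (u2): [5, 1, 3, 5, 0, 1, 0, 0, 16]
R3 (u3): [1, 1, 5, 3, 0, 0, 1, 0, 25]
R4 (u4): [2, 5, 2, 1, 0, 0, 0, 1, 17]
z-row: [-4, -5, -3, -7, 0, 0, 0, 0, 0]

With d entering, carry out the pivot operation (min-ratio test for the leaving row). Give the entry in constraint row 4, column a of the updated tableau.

Ratio test on column d — row 1: 22/5 = 22/5; row 2: 16/5 = 16/5; row 3: 25/3 = 25/3; row 4: 17/1 = 17. Minimum is 16/5 at row 2 (u2 leaves); pivot element 5.
Divide row 2 by 5; eliminate column d from the other rows.
Row 4 update in column a: 2 − 1·1 = 1.

1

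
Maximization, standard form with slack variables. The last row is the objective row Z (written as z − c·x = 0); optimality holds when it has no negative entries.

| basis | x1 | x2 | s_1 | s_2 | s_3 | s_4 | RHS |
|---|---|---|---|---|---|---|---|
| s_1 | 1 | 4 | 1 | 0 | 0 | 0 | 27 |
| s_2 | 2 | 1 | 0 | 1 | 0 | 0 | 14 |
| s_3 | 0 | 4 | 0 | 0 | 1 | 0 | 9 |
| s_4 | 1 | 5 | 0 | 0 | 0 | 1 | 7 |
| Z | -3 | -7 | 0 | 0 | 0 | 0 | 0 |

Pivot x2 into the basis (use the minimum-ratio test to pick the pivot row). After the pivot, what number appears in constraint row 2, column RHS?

63/5

Ratio test on column x2 — row 1: 27/4 = 27/4; row 2: 14/1 = 14; row 3: 9/4 = 9/4; row 4: 7/5 = 7/5. Minimum is 7/5 at row 4 (s_4 leaves); pivot element 5.
Divide row 4 by 5; eliminate column x2 from the other rows.
Row 2 update in column RHS: 14 − 1·(7/5) = 63/5.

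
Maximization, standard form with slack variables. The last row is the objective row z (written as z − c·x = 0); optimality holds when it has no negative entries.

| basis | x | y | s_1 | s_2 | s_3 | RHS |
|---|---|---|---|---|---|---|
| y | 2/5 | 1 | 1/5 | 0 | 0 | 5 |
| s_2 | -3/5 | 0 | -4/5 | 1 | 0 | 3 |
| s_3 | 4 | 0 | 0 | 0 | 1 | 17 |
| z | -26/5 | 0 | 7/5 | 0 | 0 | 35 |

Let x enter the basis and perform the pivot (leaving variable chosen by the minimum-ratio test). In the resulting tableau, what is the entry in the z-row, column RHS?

Ratio test on column x — row 1: 5/(2/5) = 25/2; row 2: entry -3/5 ≤ 0; row 3: 17/4 = 17/4. Minimum is 17/4 at row 3 (s_3 leaves); pivot element 4.
Divide row 3 by 4; eliminate column x from the other rows.
z-row update in column RHS: 35 − (-26/5)·(17/4) = 571/10.

571/10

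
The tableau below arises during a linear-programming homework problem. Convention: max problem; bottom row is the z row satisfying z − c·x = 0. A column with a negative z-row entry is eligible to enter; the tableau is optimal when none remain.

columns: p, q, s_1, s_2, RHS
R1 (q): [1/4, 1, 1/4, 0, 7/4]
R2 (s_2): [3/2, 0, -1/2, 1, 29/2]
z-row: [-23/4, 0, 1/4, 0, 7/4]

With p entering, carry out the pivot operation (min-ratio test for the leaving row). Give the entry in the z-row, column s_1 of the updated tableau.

Ratio test on column p — row 1: (7/4)/(1/4) = 7; row 2: (29/2)/(3/2) = 29/3. Minimum is 7 at row 1 (q leaves); pivot element 1/4.
Divide row 1 by 1/4; eliminate column p from the other rows.
z-row update in column s_1: 1/4 − (-23/4)·1 = 6.

6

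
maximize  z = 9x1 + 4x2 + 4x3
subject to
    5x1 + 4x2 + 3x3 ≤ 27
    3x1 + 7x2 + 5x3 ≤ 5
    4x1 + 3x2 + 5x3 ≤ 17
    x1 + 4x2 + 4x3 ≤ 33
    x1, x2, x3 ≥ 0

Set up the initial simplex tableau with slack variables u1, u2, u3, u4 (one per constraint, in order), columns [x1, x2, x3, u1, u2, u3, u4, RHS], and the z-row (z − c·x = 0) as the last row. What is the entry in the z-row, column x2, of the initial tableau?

-4

The z-row carries the negated objective coefficients: the x2 entry is -4.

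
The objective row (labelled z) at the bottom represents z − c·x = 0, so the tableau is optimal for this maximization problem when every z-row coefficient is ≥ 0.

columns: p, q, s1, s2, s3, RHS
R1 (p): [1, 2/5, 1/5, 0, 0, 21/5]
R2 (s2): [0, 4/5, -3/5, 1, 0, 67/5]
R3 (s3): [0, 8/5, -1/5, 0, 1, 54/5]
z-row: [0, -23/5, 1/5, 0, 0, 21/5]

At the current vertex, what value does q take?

q is not in the basis, so in the current basic feasible solution q = 0.

0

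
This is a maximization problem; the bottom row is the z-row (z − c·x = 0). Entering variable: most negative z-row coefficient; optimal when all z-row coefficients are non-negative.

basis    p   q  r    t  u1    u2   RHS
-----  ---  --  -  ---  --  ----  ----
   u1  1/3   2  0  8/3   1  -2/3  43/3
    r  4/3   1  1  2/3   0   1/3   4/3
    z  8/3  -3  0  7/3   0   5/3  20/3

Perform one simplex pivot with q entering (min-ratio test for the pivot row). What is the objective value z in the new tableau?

32/3

Ratio test on column q — row 1: (43/3)/2 = 43/6; row 2: (4/3)/1 = 4/3. Minimum is 4/3 at row 2 (r leaves); pivot element 1.
Pivot on row 2; the z-row RHS becomes 20/3 − (-3)·(4/3) = 32/3.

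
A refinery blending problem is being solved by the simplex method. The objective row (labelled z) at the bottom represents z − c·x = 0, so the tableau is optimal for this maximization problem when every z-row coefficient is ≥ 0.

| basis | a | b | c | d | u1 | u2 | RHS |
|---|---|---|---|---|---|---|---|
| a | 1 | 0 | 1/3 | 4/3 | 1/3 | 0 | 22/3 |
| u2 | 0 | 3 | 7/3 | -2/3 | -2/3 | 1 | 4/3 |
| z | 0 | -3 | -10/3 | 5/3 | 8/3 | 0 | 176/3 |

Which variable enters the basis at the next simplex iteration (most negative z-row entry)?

Negative z-row entries: b: -3, c: -10/3.
The most negative is -10/3 in column c, so c enters.

c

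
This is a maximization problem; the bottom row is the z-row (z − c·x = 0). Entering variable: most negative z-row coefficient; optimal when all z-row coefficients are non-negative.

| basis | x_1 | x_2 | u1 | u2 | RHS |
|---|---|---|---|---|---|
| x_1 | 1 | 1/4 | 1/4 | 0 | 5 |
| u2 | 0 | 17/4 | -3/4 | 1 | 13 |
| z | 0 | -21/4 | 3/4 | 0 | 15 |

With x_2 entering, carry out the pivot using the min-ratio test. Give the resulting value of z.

528/17

Ratio test on column x_2 — row 1: 5/(1/4) = 20; row 2: 13/(17/4) = 52/17. Minimum is 52/17 at row 2 (u2 leaves); pivot element 17/4.
Pivot on row 2; the z-row RHS becomes 15 − (-21/4)·(52/17) = 528/17.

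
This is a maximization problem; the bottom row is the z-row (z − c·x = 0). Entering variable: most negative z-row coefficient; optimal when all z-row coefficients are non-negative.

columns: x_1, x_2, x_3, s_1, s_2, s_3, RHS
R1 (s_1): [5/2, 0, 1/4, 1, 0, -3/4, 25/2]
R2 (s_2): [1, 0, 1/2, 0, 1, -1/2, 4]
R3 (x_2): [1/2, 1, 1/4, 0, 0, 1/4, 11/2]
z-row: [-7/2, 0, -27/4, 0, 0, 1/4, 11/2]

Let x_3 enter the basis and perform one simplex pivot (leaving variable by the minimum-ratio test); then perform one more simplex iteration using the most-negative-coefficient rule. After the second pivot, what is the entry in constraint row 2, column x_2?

Ratio test on column x_3 — row 1: (25/2)/(1/4) = 50; row 2: 4/(1/2) = 8; row 3: (11/2)/(1/4) = 22. Minimum is 8 at row 2 (s_2 leaves); pivot element 1/2.
Divide row 2 by 1/2; eliminate column x_3 from the other rows.
Second iteration: most negative z-row entry is -13/2 in column s_3, so s_3 enters.
Ratio test on column s_3 — row 1: entry -1/2 ≤ 0; row 2: entry -1 ≤ 0; row 3: (7/2)/(1/2) = 7. Minimum is 7 at row 3 (x_2 leaves); pivot element 1/2.
Divide row 3 by 1/2; eliminate column s_3 from the other rows.
After both pivots, the entry at constraint row 2, column x_2 is 2.

2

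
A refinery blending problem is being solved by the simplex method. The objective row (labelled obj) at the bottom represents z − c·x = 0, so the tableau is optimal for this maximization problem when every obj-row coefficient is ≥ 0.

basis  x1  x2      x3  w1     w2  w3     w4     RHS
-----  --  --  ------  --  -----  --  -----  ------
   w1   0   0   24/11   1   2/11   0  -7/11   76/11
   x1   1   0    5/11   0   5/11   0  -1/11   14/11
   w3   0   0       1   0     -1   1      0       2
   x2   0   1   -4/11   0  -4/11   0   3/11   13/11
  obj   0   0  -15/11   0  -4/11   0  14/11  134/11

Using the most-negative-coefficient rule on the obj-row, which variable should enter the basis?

x3

Negative obj-row entries: x3: -15/11, w2: -4/11.
The most negative is -15/11 in column x3, so x3 enters.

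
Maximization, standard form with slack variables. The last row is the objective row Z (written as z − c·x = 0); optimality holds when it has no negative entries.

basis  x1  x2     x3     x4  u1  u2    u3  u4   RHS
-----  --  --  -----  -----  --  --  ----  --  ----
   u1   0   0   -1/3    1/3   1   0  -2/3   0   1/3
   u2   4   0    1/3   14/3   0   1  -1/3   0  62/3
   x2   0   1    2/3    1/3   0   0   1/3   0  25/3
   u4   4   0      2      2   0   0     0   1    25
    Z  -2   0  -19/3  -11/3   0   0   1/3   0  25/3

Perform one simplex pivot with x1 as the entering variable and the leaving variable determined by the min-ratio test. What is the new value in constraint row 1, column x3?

Ratio test on column x1 — row 1: entry 0 ≤ 0; row 2: (62/3)/4 = 31/6; row 3: entry 0 ≤ 0; row 4: 25/4 = 25/4. Minimum is 31/6 at row 2 (u2 leaves); pivot element 4.
Divide row 2 by 4; eliminate column x1 from the other rows.
Row 1 update in column x3: -1/3 − 0·(1/12) = -1/3.

-1/3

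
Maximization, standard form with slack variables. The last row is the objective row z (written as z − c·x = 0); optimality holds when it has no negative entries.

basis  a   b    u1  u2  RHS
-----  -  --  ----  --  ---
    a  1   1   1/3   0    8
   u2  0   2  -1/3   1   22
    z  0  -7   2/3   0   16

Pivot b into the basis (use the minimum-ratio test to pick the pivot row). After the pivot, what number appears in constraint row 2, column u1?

-1

Ratio test on column b — row 1: 8/1 = 8; row 2: 22/2 = 11. Minimum is 8 at row 1 (a leaves); pivot element 1.
Divide row 1 by 1; eliminate column b from the other rows.
Row 2 update in column u1: -1/3 − 2·(1/3) = -1.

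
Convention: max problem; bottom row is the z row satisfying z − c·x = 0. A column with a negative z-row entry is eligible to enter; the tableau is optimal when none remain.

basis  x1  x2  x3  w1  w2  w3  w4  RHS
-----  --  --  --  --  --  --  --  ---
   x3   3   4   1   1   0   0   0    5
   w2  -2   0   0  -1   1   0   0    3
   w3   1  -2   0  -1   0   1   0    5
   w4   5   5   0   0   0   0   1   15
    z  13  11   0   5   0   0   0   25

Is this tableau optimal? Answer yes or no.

yes

Every z-row coefficient is ≥ 0, so the tableau is optimal.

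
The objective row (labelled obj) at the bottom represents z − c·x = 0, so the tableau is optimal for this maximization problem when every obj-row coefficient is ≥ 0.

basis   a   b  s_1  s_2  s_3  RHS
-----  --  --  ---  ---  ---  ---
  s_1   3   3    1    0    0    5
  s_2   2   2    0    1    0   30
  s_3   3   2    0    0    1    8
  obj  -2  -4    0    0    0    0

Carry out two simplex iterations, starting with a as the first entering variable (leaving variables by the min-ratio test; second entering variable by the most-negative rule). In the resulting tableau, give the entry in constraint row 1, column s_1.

1/3

Ratio test on column a — row 1: 5/3 = 5/3; row 2: 30/2 = 15; row 3: 8/3 = 8/3. Minimum is 5/3 at row 1 (s_1 leaves); pivot element 3.
Divide row 1 by 3; eliminate column a from the other rows.
Second iteration: most negative obj-row entry is -2 in column b, so b enters.
Ratio test on column b — row 1: (5/3)/1 = 5/3; row 2: entry 0 ≤ 0; row 3: entry -1 ≤ 0. Minimum is 5/3 at row 1 (a leaves); pivot element 1.
Divide row 1 by 1; eliminate column b from the other rows.
After both pivots, the entry at constraint row 1, column s_1 is 1/3.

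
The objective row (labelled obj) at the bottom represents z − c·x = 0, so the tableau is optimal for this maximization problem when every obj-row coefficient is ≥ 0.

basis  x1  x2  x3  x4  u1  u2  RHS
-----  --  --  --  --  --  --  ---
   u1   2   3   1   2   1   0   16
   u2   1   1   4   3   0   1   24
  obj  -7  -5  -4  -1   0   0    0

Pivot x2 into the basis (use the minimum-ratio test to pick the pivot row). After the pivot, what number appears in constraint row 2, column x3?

Ratio test on column x2 — row 1: 16/3 = 16/3; row 2: 24/1 = 24. Minimum is 16/3 at row 1 (u1 leaves); pivot element 3.
Divide row 1 by 3; eliminate column x2 from the other rows.
Row 2 update in column x3: 4 − 1·(1/3) = 11/3.

11/3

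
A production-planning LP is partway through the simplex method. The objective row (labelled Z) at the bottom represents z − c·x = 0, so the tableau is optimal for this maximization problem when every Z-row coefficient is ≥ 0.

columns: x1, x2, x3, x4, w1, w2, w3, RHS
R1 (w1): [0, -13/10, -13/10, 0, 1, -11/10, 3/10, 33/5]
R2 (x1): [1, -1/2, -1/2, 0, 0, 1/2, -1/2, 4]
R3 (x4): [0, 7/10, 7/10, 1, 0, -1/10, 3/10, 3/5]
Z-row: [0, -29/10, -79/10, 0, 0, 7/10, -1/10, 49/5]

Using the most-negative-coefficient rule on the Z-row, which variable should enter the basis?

Negative Z-row entries: x2: -29/10, x3: -79/10, w3: -1/10.
The most negative is -79/10 in column x3, so x3 enters.

x3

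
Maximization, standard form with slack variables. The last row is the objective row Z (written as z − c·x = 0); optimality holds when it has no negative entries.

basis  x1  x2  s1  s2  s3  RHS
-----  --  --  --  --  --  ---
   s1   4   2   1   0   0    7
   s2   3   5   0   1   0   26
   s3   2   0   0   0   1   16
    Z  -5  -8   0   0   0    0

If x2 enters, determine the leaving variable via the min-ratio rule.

Column x2 entries and ratios — s1: 7/2 = 7/2; s2: 26/5 = 26/5; s3: 0 ≤ 0, skip.
Smallest ratio is 7/2 in the row of s1, so s1 leaves.

s1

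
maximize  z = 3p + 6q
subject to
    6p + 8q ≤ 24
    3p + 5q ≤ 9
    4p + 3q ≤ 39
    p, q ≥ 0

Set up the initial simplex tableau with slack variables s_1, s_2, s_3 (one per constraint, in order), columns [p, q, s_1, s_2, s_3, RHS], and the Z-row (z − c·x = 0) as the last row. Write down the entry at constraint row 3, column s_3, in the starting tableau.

Slack s_3 belongs to constraint 3; its column is the unit vector e_3, so the entry in row 3 is 1.

1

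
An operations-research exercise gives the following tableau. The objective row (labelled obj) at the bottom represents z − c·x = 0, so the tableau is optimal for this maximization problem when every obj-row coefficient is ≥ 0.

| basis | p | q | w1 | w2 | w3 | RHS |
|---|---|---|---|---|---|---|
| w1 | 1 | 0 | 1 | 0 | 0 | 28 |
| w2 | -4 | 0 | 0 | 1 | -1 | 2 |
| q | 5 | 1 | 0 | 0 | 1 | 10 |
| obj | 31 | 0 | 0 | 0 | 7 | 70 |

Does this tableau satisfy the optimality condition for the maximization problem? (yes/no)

yes

Every obj-row coefficient is ≥ 0, so the tableau is optimal.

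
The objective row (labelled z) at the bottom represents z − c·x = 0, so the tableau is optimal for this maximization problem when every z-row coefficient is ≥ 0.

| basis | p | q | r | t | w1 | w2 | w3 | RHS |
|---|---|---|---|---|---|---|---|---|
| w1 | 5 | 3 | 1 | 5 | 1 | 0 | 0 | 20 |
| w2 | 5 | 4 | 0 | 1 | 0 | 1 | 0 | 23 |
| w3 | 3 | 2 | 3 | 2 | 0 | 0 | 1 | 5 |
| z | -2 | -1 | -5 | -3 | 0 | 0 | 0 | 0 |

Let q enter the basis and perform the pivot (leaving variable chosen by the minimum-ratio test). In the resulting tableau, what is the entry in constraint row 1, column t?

Ratio test on column q — row 1: 20/3 = 20/3; row 2: 23/4 = 23/4; row 3: 5/2 = 5/2. Minimum is 5/2 at row 3 (w3 leaves); pivot element 2.
Divide row 3 by 2; eliminate column q from the other rows.
Row 1 update in column t: 5 − 3·1 = 2.

2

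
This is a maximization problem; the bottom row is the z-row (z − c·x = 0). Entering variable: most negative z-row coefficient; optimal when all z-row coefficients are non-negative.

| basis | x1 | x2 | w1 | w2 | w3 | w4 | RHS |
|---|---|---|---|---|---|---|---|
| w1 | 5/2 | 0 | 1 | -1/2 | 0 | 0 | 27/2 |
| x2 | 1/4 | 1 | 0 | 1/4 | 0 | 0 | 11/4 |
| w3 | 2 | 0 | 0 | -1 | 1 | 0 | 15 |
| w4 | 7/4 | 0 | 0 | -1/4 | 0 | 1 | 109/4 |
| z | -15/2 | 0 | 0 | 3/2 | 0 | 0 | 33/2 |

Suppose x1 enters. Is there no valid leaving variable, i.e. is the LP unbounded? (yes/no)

no

Column x1 has positive entries in row(s) 1, 2, 3, 4, so the ratio test bounds it — not unbounded.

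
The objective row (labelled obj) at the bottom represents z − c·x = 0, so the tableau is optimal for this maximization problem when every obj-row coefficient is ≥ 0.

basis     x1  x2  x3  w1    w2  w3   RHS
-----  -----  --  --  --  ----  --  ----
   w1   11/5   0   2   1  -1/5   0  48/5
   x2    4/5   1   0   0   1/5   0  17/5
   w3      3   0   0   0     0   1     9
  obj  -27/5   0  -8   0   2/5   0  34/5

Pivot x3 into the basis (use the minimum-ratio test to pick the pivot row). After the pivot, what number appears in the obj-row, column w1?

4

Ratio test on column x3 — row 1: (48/5)/2 = 24/5; row 2: entry 0 ≤ 0; row 3: entry 0 ≤ 0. Minimum is 24/5 at row 1 (w1 leaves); pivot element 2.
Divide row 1 by 2; eliminate column x3 from the other rows.
obj-row update in column w1: 0 − (-8)·(1/2) = 4.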